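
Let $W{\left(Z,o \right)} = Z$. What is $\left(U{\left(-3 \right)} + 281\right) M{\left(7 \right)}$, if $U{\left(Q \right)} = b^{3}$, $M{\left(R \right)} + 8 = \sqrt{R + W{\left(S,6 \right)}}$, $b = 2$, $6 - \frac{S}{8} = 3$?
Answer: $-2312 + 289 \sqrt{31} \approx -702.92$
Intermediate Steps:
$S = 24$ ($S = 48 - 24 = 24$)
$M{\left(R \right)} = -8 + \sqrt{24 + R}$ ($M{\left(R \right)} = -8 + \sqrt{R + 24} = -8 + \sqrt{24 + R}$)
$U{\left(Q \right)} = 8$ ($U{\left(Q \right)} = 2^{3} = 8$)
$\left(U{\left(-3 \right)} + 281\right) M{\left(7 \right)} = \left(8 + 281\right) \left(-8 + \sqrt{24 + 7}\right) = 289 \left(-8 + \sqrt{31}\right) = -2312 + 289 \sqrt{31}$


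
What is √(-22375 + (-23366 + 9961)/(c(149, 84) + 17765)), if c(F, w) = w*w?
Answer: 4*I*√861573024555/24821 ≈ 149.58*I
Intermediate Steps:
c(F, w) = w²
√(-22375 + (-23366 + 9961)/(c(149, 84) + 17765)) = √(-22375 + (-23366 + 9961)/(84² + 17765)) = √(-22375 - 13405/(7056 + 17765)) = √(-22375 - 13405/24821) = √(-555383280/24821) = 4*I*√861573024555/24821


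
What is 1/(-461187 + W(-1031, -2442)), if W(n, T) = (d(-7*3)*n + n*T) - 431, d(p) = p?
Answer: 1/2077735 ≈ 4.8129e-7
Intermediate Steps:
W(n, T) = -431 - 21*n + T*n (W(n, T) = ((-7*3)*n + n*T) - 431 = (-21*n + T*n) - 431 = -431 - 21*n + T*n)
1/(-461187 + W(-1031, -2442)) = 1/(-461187 + (-431 - 21*(-1031) - 2442*(-1031))) = 1/(-461187 + (-431 + 21651 + 2517702)) = 1/(-461187 + 2538922) = 1/2077735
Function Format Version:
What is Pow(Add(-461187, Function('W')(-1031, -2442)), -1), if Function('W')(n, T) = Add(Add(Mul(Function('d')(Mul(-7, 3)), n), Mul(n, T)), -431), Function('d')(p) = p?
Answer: Rational(1, 2077735) ≈ 4.8129e-7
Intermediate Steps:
Function('W')(n, T) = Add(-431, Mul(-21, n), Mul(T, n)) (Function('W')(n, T) = Add(Add(Mul(Mul(-7, 3), n), Mul(n, T)), -431) = Add(Add(Mul(-21, n), Mul(T, n)), -431) = Add(-431, Mul(-21, n), Mul(T, n)))
Pow(Add(-461187, Function('W')(-1031, -2442)), -1) = Pow(Add(-461187, Add(-431, Mul(-21, -1031), Mul(-2442, -1031))), -1) = Pow(Add(-461187, Add(-431, 21651, 2517702)), -1) = Pow(Add(-461187, 2538922), -1) = Pow(2077735, -1) = Rational(1, 2077735)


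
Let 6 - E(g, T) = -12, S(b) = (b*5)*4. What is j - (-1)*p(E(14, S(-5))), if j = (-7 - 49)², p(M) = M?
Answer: 3154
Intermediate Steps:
S(b) = 20*b (S(b) = (5*b)*4 = 20*b)
E(g, T) = 18 (E(g, T) = 6 - 1*(-12) = 6 + 12 = 18)
j = 3136 (j = (-56)² = 3136)
j - (-1)*p(E(14, S(-5))) = 3136 - (-1)*18 = 3136 - 1*(-18) = 3136 + 18 = 3154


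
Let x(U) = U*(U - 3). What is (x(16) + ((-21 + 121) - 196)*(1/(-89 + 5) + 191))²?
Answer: 16100564544/49 ≈ 3.2858e+8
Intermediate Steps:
x(U) = U*(-3 + U)
(x(16) + ((-21 + 121) - 196)*(1/(-89 + 5) + 191))² = (16*(-3 + 16) + ((-21 + 121) - 196)*(1/(-89 + 5) + 191))² = (16*13 + (100 - 196)*(1/(-84) + 191))² = (208 - 96*(-1/84 + 191))² = (208 - 96*16043/84)² = (208 - 128344/7)² = (-126888/7)² = 16100564544/49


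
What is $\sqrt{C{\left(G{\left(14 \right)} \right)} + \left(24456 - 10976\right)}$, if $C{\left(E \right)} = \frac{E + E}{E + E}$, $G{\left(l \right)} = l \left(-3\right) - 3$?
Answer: $\sqrt{13481} \approx 116.11$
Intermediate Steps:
$G{\left(l \right)} = -3 - 3 l$ ($G{\left(l \right)} = - 3 l - 3 = -3 - 3 l$)
$C{\left(E \right)} = 1$ ($C{\left(E \right)} = \frac{2 E}{2 E} = 2 E \frac{1}{2 E} = 1$)
$\sqrt{C{\left(G{\left(14 \right)} \right)} + \left(24456 - 10976\right)} = \sqrt{1 + \left(24456 - 10976\right)} = \sqrt{1 + 13480} = \sqrt{13481}$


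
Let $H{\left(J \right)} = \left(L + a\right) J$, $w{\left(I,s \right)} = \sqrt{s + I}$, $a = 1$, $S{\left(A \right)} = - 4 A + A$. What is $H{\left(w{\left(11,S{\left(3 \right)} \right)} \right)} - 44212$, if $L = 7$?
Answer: $-44212 + 8 \sqrt{2} \approx -44201.0$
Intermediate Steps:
$S{\left(A \right)} = - 3 A$
$w{\left(I,s \right)} = \sqrt{I + s}$
$H{\left(J \right)} = 8 J$ ($H{\left(J \right)} = \left(7 + 1\right) J = 8 J$)
$H{\left(w{\left(11,S{\left(3 \right)} \right)} \right)} - 44212 = 8 \sqrt{11 - 9} - 44212 = 8 \sqrt{2} - 44212 = -44212 + 8 \sqrt{2}$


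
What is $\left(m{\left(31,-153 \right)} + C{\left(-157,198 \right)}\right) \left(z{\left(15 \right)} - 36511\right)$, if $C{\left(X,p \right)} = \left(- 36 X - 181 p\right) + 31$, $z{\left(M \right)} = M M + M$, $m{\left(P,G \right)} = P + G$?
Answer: $1098177067$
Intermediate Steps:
$m{\left(P,G \right)} = G + P$
$z{\left(M \right)} = M + M^{2}$ ($z{\left(M \right)} = M^{2} + M = M + M^{2}$)
$C{\left(X,p \right)} = 31 - 181 p - 36 X$ ($C{\left(X,p \right)} = \left(- 181 p - 36 X\right) + 31 = 31 - 181 p - 36 X$)
$\left(m{\left(31,-153 \right)} + C{\left(-157,198 \right)}\right) \left(z{\left(15 \right)} - 36511\right) = \left(\left(-153 + 31\right) - 30155\right) \left(15 \left(1 + 15\right) - 36511\right) = \left(-122 + \left(31 - 35838 + 5652\right)\right) \left(15 \cdot 16 - 36511\right) = \left(-122 - 30155\right) \left(240 - 36511\right) = \left(-30277\right) \left(-36271\right) = 1098177067$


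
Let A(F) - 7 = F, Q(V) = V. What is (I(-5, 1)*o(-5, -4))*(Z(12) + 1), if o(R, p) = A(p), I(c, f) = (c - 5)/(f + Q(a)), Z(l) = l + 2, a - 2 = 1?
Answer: -225/2 ≈ -112.50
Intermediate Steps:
a = 3 (a = 2 + 1 = 3)
Z(l) = 2 + l
I(c, f) = (-5 + c)/(3 + f) (I(c, f) = (c - 5)/(f + 3) = (-5 + c)/(3 + f))
A(F) = 7 + F
o(R, p) = 7 + p
(I(-5, 1)*o(-5, -4))*(Z(12) + 1) = (((-5 - 5)/(3 + 1))*(7 - 4))*((2 + 12) + 1) = ((-10/4)*3)*(14 + 1) = (((¼)*(-10))*3)*15 = -5/2*3*15 = -15/2*15 = -225/2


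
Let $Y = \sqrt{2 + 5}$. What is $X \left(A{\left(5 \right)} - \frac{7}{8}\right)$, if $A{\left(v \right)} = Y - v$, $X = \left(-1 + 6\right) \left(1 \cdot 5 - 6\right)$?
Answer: $\frac{235}{8} - 5 \sqrt{7} \approx 16.146$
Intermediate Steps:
$Y = \sqrt{7} \approx 2.6458$
$X = -5$ ($X = 5 \left(5 - 6\right) = 5 \left(-1\right) = -5$)
$A{\left(v \right)} = \sqrt{7} - v$
$X \left(A{\left(5 \right)} - \frac{7}{8}\right) = - 5 \left(\left(\sqrt{7} - 5\right) - \frac{7}{8}\right) = - 5 \left(\left(-5 + \sqrt{7}\right) - \frac{7}{8}\right) = - 5 \left(- \frac{47}{8} + \sqrt{7}\right) = \frac{235}{8} - 5 \sqrt{7}$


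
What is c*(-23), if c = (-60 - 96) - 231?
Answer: 8901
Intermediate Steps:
c = -387 (c = -156 - 231 = -387)
c*(-23) = -387*(-23) = 8901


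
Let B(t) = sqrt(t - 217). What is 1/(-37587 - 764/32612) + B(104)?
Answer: -8153/306447002 + I*sqrt(113) ≈ -2.6605e-5 + 10.63*I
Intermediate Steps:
B(t) = sqrt(-217 + t)
1/(-37587 - 764/32612) + B(104) = 1/(-37587 - 764/32612) + sqrt(-217 + 104) = 1/(-37587 - 764*1/32612) + sqrt(-113) = 1/(-37587 - 191/8153) + I*sqrt(113) = 1/(-306447002/8153) + I*sqrt(113) = -8153/306447002 + I*sqrt(113)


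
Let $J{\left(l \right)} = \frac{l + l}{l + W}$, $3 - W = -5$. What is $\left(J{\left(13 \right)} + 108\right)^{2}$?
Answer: $\frac{5262436}{441} \approx 11933.0$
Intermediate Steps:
$W = 8$ ($W = 3 - -5 = 3 + 5 = 8$)
$J{\left(l \right)} = \frac{2 l}{8 + l}$ ($J{\left(l \right)} = \frac{l + l}{l + 8} = \frac{2 l}{8 + l}$)
$\left(J{\left(13 \right)} + 108\right)^{2} = \left(2 \cdot 13 \frac{1}{8 + 13} + 108\right)^{2} = \left(2 \cdot 13 \cdot \frac{1}{21} + 108\right)^{2} = \left(\frac{26}{21} + 108\right)^{2} = \left(\frac{2294}{21}\right)^{2} = \frac{5262436}{441}$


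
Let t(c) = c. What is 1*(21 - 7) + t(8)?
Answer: 22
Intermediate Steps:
1*(21 - 7) + t(8) = 1*(21 - 7) + 8 = 1*14 + 8 = 14 + 8 = 22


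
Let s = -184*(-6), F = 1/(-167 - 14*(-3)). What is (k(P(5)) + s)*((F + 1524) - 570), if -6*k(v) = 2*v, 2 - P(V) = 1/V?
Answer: 657896733/625 ≈ 1.0526e+6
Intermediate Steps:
P(V) = 2 - 1/V
F = -1/125 (F = 1/(-167 + 42) = 1/(-125) = -1/125 ≈ -0.0080000)
k(v) = -v/3
s = 1104
(k(P(5)) + s)*((F + 1524) - 570) = (-(2 - 1/5)/3 + 1104)*((-1/125 + 1524) - 570) = (-(2 - 1*⅕)/3 + 1104)*(190499/125 - 570) = (-(2 - ⅕)/3 + 1104)*(119249/125) = (-⅓*9/5 + 1104)*(119249/125) = (-⅗ + 1104)*(119249/125) = (5517/5)*(119249/125) = 657896733/625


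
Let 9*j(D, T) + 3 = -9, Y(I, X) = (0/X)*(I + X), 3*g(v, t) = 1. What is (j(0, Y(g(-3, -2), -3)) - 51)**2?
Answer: 24649/9 ≈ 2738.8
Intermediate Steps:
g(v, t) = 1/3 (g(v, t) = (1/3)*1 = 1/3)
Y(I, X) = 0 (Y(I, X) = 0*(I + X) = 0)
j(D, T) = -4/3 (j(D, T) = -1/3 + (1/9)*(-9) = -1/3 - 1 = -4/3)
(j(0, Y(g(-3, -2), -3)) - 51)**2 = (-4/3 - 51)**2 = (-157/3)**2 = 24649/9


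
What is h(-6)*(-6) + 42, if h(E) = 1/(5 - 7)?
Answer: 45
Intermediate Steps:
h(E) = -1/2 (h(E) = 1/(-2) = -1/2)
h(-6)*(-6) + 42 = -1/2*(-6) + 42 = 3 + 42 = 45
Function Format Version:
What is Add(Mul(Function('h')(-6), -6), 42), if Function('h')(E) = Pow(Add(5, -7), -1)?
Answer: 45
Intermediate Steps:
Function('h')(E) = Rational(-1, 2) (Function('h')(E) = Pow(-2, -1) = Rational(-1, 2))
Add(Mul(Function('h')(-6), -6), 42) = Add(Mul(Rational(-1, 2), -6), 42) = Add(3, 42) = 45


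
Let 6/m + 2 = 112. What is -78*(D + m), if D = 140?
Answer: -600834/55 ≈ -10924.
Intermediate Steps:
m = 3/55 (m = 6/(-2 + 112) = 6/110 = 6*(1/110) = 3/55 ≈ 0.054545)
-78*(D + m) = -78*(140 + 3/55) = -78*7703/55 = -600834/55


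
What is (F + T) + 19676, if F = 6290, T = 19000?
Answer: 44966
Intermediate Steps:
(F + T) + 19676 = (6290 + 19000) + 19676 = 25290 + 19676 = 44966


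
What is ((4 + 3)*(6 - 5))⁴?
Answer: 2401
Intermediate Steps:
((4 + 3)*(6 - 5))⁴ = (7*1)⁴ = 7⁴ = 2401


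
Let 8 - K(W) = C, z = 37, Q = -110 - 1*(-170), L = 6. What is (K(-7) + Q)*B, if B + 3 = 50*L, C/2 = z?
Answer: -1782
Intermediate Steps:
Q = 60 (Q = -110 + 170 = 60)
C = 74 (C = 2*37 = 74)
K(W) = -66 (K(W) = 8 - 1*74 = 8 - 74 = -66)
B = 297 (B = -3 + 50*6 = -3 + 300 = 297)
(K(-7) + Q)*B = (-66 + 60)*297 = -6*297 = -1782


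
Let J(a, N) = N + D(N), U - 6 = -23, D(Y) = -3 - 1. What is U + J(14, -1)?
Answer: -22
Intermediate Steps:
D(Y) = -4
U = -17 (U = 6 - 23 = -17)
J(a, N) = -4 + N (J(a, N) = N - 4 = -4 + N)
U + J(14, -1) = -17 + (-4 - 1) = -17 - 5 = -22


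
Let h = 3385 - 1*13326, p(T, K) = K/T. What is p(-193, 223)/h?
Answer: 223/1918613 ≈ 0.00011623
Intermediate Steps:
h = -9941 (h = 3385 - 13326 = -9941)
p(-193, 223)/h = (223/(-193))/(-9941) = (223*(-1/193))*(-1/9941) = -223/193*(-1/9941) = 223/1918613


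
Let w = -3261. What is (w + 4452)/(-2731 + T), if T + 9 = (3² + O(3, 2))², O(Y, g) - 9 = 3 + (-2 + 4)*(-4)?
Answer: -397/857 ≈ -0.46324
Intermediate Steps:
O(Y, g) = 4 (O(Y, g) = 9 + (3 + (-2 + 4)*(-4)) = 9 + (3 + 2*(-4)) = 9 + (3 - 8) = 9 - 5 = 4)
T = 160 (T = -9 + (3² + 4)² = -9 + (9 + 4)² = -9 + 13² = -9 + 169 = 160)
(w + 4452)/(-2731 + T) = (-3261 + 4452)/(-2731 + 160) = 1191/(-2571) = 1191*(-1/2571) = -397/857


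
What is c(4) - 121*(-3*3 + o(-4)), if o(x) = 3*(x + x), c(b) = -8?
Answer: 3985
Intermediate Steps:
o(x) = 6*x (o(x) = 3*(2*x) = 6*x)
c(4) - 121*(-3*3 + o(-4)) = -8 - 121*(-3*3 + 6*(-4)) = -8 - 121*(-9 - 24) = -8 - 121*(-33) = -8 + 3993 = 3985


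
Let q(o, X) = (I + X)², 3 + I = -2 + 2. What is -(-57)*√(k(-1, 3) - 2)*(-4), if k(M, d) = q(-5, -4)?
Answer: -228*√47 ≈ -1563.1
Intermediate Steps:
I = -3 (I = -3 + (-2 + 2) = -3 + 0 = -3)
q(o, X) = (-3 + X)²
k(M, d) = 49 (k(M, d) = (-3 - 4)² = (-7)² = 49)
-(-57)*√(k(-1, 3) - 2)*(-4) = -(-57)*√(49 - 2)*(-4) = -(-57)*√47*(-4) = (57*√47)*(-4) = -228*√47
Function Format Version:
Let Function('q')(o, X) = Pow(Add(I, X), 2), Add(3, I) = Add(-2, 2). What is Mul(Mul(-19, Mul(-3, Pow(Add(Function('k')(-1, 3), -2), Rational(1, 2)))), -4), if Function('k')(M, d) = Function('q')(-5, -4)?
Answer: Mul(-228, Pow(47, Rational(1, 2))) ≈ -1563.1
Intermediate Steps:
I = -3 (I = Add(-3, Add(-2, 2)) = Add(-3, 0) = -3)
Function('q')(o, X) = Pow(Add(-3, X), 2)
Function('k')(M, d) = 49 (Function('k')(M, d) = Pow(Add(-3, -4), 2) = Pow(-7, 2) = 49)
Mul(Mul(-19, Mul(-3, Pow(Add(Function('k')(-1, 3), -2), Rational(1, 2)))), -4) = Mul(Mul(-19, Mul(-3, Pow(Add(49, -2), Rational(1, 2)))), -4) = Mul(Mul(-19, Mul(-3, Pow(47, Rational(1, 2)))), -4) = Mul(Mul(57, Pow(47, Rational(1, 2))), -4) = Mul(-228, Pow(47, Rational(1, 2)))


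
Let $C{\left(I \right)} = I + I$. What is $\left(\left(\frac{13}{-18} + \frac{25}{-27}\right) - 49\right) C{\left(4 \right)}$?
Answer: $- \frac{10940}{27} \approx -405.19$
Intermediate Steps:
$C{\left(I \right)} = 2 I$
$\left(\left(\frac{13}{-18} + \frac{25}{-27}\right) - 49\right) C{\left(4 \right)} = \left(\left(\frac{13}{-18} + \frac{25}{-27}\right) - 49\right) 2 \cdot 4 = \left(\left(13 \left(- \frac{1}{18}\right) + 25 \left(- \frac{1}{27}\right)\right) - 49\right) 8 = \left(\left(- \frac{13}{18} - \frac{25}{27}\right) - 49\right) 8 = \left(- \frac{89}{54} - 49\right) 8 = \left(- \frac{2735}{54}\right) 8 = - \frac{10940}{27}$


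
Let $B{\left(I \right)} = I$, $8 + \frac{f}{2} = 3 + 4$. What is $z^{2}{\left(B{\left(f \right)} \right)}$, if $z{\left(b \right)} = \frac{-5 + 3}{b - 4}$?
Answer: $\frac{1}{9} \approx 0.11111$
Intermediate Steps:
$f = -2$ ($f = -16 + 2 \left(3 + 4\right) = -16 + 2 \cdot 7 = -16 + 14 = -2$)
$z{\left(b \right)} = - \frac{2}{-4 + b}$
$z^{2}{\left(B{\left(f \right)} \right)} = \left(- \frac{2}{-4 - 2}\right)^{2} = \left(- \frac{2}{-6}\right)^{2} = \left(\left(-2\right) \left(- \frac{1}{6}\right)\right)^{2} = \left(\frac{1}{3}\right)^{2} = \frac{1}{9}$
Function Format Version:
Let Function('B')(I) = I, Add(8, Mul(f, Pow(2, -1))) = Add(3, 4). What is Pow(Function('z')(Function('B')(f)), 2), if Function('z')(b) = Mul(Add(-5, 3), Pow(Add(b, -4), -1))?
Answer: Rational(1, 9) ≈ 0.11111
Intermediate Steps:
f = -2 (f = Add(-16, Mul(2, Add(3, 4))) = Add(-16, Mul(2, 7)) = Add(-16, 14) = -2)
Function('z')(b) = Mul(-2, Pow(Add(-4, b), -1))
Pow(Function('z')(Function('B')(f)), 2) = Pow(Mul(-2, Pow(Add(-4, -2), -1)), 2) = Pow(Mul(-2, Pow(-6, -1)), 2) = Pow(Mul(-2, Rational(-1, 6)), 2) = Pow(Rational(1, 3), 2) = Rational(1, 9)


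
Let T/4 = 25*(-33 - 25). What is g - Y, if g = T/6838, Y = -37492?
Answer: 128182248/3419 ≈ 37491.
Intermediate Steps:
T = -5800 (T = 4*(25*(-33 - 25)) = 4*(25*(-58)) = 4*(-1450) = -5800)
g = -2900/3419 (g = -5800/6838 = -5800*1/6838 = -2900/3419 ≈ -0.84820)
g - Y = -2900/3419 - 1*(-37492) = -2900/3419 + 37492 = 128182248/3419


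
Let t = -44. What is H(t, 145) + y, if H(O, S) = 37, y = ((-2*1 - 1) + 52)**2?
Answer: 2438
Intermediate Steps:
y = 2401 (y = ((-2 - 1) + 52)**2 = (-3 + 52)**2 = 49**2 = 2401)
H(t, 145) + y = 37 + 2401 = 2438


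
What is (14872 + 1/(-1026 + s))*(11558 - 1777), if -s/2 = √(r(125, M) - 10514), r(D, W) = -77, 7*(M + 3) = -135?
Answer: 79643914262987/547520 + 9781*I*√10591/547520 ≈ 1.4546e+8 + 1.8384*I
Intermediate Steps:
M = -156/7 (M = -3 + (⅐)*(-135) = -3 - 135/7 = -156/7 ≈ -22.286)
s = -2*I*√10591 (s = -2*√(-77 - 10514) = -2*I*√10591 ≈ -205.83*I)
(14872 + 1/(-1026 + s))*(11558 - 1777) = (14872 + 1/(-1026 - 2*I*√10591))*(11558 - 1777) = (14872 + 1/(-1026 - 2*I*√10591))*9781 = 145463032 + 9781/(-1026 - 2*I*√10591)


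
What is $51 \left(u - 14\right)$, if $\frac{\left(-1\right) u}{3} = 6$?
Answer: $-1632$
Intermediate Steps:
$u = -18$ ($u = \left(-3\right) 6 = -18$)
$51 \left(u - 14\right) = 51 \left(-18 - 14\right) = 51 \left(-32\right) = -1632$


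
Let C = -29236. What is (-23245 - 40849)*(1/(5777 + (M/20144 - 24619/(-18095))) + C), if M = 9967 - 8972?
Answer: 563832279235885221992/300894749003 ≈ 1.8739e+9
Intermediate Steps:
M = 995
(-23245 - 40849)*(1/(5777 + (M/20144 - 24619/(-18095))) + C) = (-23245 - 40849)*(1/(5777 + (995/20144 - 24619/(-18095))) - 29236) = -64094*(1/(5777 + (995*(1/20144) - 24619*(-1/18095))) - 29236) = -64094*(1/(5777 + (995/20144 + 3517/2585)) - 29236) = -64094*(1/(5777 + 73418523/52072240) - 29236) = -64094*(1/(300894749003/52072240) - 29236) = -64094*(52072240/300894749003 - 29236) = -64094*(-8796958829779468/300894749003) = 563832279235885221992/300894749003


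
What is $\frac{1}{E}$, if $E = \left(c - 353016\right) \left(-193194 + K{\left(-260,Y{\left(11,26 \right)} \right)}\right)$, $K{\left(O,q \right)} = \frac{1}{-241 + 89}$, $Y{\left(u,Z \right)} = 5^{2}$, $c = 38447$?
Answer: $\frac{152}{9237472509241} \approx 1.6455 \cdot 10^{-11}$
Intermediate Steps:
$Y{\left(u,Z \right)} = 25$
$K{\left(O,q \right)} = - \frac{1}{152}$ ($K{\left(O,q \right)} = \frac{1}{-152} = - \frac{1}{152}$)
$E = \frac{9237472509241}{152}$ ($E = \left(38447 - 353016\right) \left(-193194 - \frac{1}{152}\right) = \left(-314569\right) \left(- \frac{29365489}{152}\right) = \frac{9237472509241}{152} \approx 6.0773 \cdot 10^{10}$)
$\frac{1}{E} = \frac{1}{\frac{9237472509241}{152}} = \frac{152}{9237472509241}$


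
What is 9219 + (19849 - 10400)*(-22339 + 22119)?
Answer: -2069561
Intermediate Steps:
9219 + (19849 - 10400)*(-22339 + 22119) = 9219 + 9449*(-220) = 9219 - 2078780 = -2069561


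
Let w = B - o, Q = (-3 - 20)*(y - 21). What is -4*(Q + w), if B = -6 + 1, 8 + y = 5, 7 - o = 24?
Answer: -2256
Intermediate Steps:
o = -17 (o = 7 - 1*24 = 7 - 24 = -17)
y = -3 (y = -8 + 5 = -3)
B = -5
Q = 552 (Q = (-3 - 20)*(-3 - 21) = -23*(-24) = 552)
w = 12 (w = -5 - 1*(-17) = -5 + 17 = 12)
-4*(Q + w) = -4*(552 + 12) = -4*564 = -2256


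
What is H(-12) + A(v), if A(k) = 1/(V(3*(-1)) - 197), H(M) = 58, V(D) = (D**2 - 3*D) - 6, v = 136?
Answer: 10729/185 ≈ 57.995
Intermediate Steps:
V(D) = -6 + D**2 - 3*D
A(k) = -1/185 (A(k) = 1/((-6 + (3*(-1))**2 - 9*(-1)) - 197) = 1/((-6 + (-3)**2 - 3*(-3)) - 197) = 1/((-6 + 9 + 9) - 197) = 1/(12 - 197) = 1/(-185) = -1/185)
H(-12) + A(v) = 58 - 1/185 = 10729/185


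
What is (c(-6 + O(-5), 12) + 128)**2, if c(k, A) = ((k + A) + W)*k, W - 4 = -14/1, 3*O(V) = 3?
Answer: 20449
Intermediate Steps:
O(V) = 1 (O(V) = (1/3)*3 = 1)
W = -10 (W = 4 - 14/1 = 4 - 14*1 = 4 - 14 = -10)
c(k, A) = k*(-10 + A + k) (c(k, A) = ((k + A) - 10)*k = ((A + k) - 10)*k = (-10 + A + k)*k = k*(-10 + A + k))
(c(-6 + O(-5), 12) + 128)**2 = ((-6 + 1)*(-10 + 12 + (-6 + 1)) + 128)**2 = (-5*(-10 + 12 - 5) + 128)**2 = (-5*(-3) + 128)**2 = (15 + 128)**2 = 143**2 = 20449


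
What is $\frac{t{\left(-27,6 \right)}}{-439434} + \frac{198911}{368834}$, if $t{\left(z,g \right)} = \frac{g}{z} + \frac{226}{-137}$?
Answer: $\frac{53887615689007}{99921210272874} \approx 0.5393$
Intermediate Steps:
$t{\left(z,g \right)} = - \frac{226}{137} + \frac{g}{z}$ ($t{\left(z,g \right)} = \frac{g}{z} + 226 \left(- \frac{1}{137}\right) = \frac{g}{z} - \frac{226}{137} = - \frac{226}{137} + \frac{g}{z}$)
$\frac{t{\left(-27,6 \right)}}{-439434} + \frac{198911}{368834} = \frac{- \frac{226}{137} + \frac{6}{-27}}{-439434} + \frac{198911}{368834} = \left(- \frac{226}{137} + 6 \left(- \frac{1}{27}\right)\right) \left(- \frac{1}{439434}\right) + 198911 \cdot \frac{1}{368834} = \left(- \frac{226}{137} - \frac{2}{9}\right) \left(- \frac{1}{439434}\right) + \frac{198911}{368834} = \left(- \frac{2308}{1233}\right) \left(- \frac{1}{439434}\right) + \frac{198911}{368834} = \frac{1154}{270911061} + \frac{198911}{368834} = \frac{53887615689007}{99921210272874}$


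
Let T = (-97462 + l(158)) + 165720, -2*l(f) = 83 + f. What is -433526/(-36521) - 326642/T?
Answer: 35220170686/4976899275 ≈ 7.0767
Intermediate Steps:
l(f) = -83/2 - f/2 (l(f) = -(83 + f)/2 = -83/2 - f/2)
T = 136275/2 (T = (-97462 + (-83/2 - 1/2*158)) + 165720 = (-97462 + (-83/2 - 79)) + 165720 = (-97462 - 241/2) + 165720 = -195165/2 + 165720 = 136275/2 ≈ 68138.)
-433526/(-36521) - 326642/T = -433526/(-36521) - 326642/136275/2 = -433526*(-1/36521) - 326642*2/136275 = 433526/36521 - 653284/136275 = 35220170686/4976899275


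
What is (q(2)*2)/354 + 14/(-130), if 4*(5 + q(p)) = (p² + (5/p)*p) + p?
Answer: -1847/15340 ≈ -0.12040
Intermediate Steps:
q(p) = -15/4 + p/4 + p²/4 (q(p) = -5 + ((p² + (5/p)*p) + p)/4 = -5 + ((p² + 5) + p)/4 = -5 + ((5 + p²) + p)/4 = -5 + (5 + p + p²)/4 = -5 + (5/4 + p/4 + p²/4) = -15/4 + p/4 + p²/4)
(q(2)*2)/354 + 14/(-130) = ((-15/4 + (¼)*2 + (¼)*2²)*2)/354 + 14/(-130) = ((-15/4 + ½ + (¼)*4)*2)*(1/354) + 14*(-1/130) = ((-15/4 + ½ + 1)*2)*(1/354) - 7/65 = -9/4*2*(1/354) - 7/65 = -9/2*1/354 - 7/65 = -3/236 - 7/65 = -1847/15340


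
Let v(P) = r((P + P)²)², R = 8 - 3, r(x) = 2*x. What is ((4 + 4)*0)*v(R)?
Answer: 0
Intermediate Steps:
R = 5
v(P) = 64*P⁴ (v(P) = (2*(P + P)²)² = (2*(2*P)²)² = (2*(4*P²))² = (8*P²)² = 64*P⁴)
((4 + 4)*0)*v(R) = ((4 + 4)*0)*(64*5⁴) = (8*0)*(64*625) = 0*40000 = 0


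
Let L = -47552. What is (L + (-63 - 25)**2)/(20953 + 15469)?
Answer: -19904/18211 ≈ -1.0930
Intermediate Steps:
(L + (-63 - 25)**2)/(20953 + 15469) = (-47552 + (-63 - 25)**2)/(20953 + 15469) = (-47552 + (-88)**2)/36422 = (-47552 + 7744)*(1/36422) = -39808*1/36422 = -19904/18211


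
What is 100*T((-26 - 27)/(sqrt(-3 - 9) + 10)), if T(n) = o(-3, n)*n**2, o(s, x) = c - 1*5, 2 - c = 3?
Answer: -421350/(5 + I*sqrt(3))**2 ≈ -11824.0 + 9308.7*I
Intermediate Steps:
c = -1 (c = 2 - 1*3 = 2 - 3 = -1)
o(s, x) = -6 (o(s, x) = -1 - 1*5 = -1 - 5 = -6)
T(n) = -6*n**2
100*T((-26 - 27)/(sqrt(-3 - 9) + 10)) = 100*(-6*(-26 - 27)**2/(sqrt(-3 - 9) + 10)**2) = 100*(-6*2809/(sqrt(-12) + 10)**2) = 100*(-6*2809/(2*I*sqrt(3) + 10)**2) = 100*(-6*2809/(10 + 2*I*sqrt(3))**2) = 100*(-16854/(10 + 2*I*sqrt(3))**2) = -1685400/(10 + 2*I*sqrt(3))**2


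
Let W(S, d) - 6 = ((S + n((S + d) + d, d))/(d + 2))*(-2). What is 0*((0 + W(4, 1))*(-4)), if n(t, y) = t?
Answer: 0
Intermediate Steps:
W(S, d) = 6 - 2*(2*S + 2*d)/(2 + d) (W(S, d) = 6 + ((S + ((S + d) + d))/(d + 2))*(-2) = 6 + ((S + (S + 2*d))/(2 + d))*(-2) = 6 + ((2*S + 2*d)/(2 + d))*(-2) = 6 - 2*(2*S + 2*d)/(2 + d))
0*((0 + W(4, 1))*(-4)) = 0*((0 + 2*(6 + 1 - 2*4)/(2 + 1))*(-4)) = 0*((0 + 2*(6 + 1 - 8)/3)*(-4)) = 0*((0 + 2*(1/3)*(-1))*(-4)) = 0*((0 - 2/3)*(-4)) = 0*(-2/3*(-4)) = 0*(8/3) = 0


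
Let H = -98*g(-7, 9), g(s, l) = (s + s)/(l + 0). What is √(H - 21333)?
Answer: 25*I*√305/3 ≈ 145.54*I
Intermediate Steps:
g(s, l) = 2*s/l (g(s, l) = (2*s)/l = 2*s/l)
H = 1372/9 (H = -196*(-7)/9 = -98*(-14/9) = 1372/9 ≈ 152.44)
√(H - 21333) = √(1372/9 - 21333) = √(-190625/9) = 25*I*√305/3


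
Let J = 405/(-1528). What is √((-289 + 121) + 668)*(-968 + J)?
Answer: -7397545*√5/764 ≈ -21651.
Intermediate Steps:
J = -405/1528 (J = 405*(-1/1528) = -405/1528 ≈ -0.26505)
√((-289 + 121) + 668)*(-968 + J) = √((-289 + 121) + 668)*(-968 - 405/1528) = √(-168 + 668)*(-1479509/1528) = √500*(-1479509/1528) = (10*√5)*(-1479509/1528) = -7397545*√5/764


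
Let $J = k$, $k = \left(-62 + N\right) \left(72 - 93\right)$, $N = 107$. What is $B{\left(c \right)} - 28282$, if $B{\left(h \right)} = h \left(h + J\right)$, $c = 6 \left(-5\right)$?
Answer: $968$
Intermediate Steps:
$c = -30$
$k = -945$ ($k = \left(-62 + 107\right) \left(72 - 93\right) = 45 \left(-21\right) = -945$)
$J = -945$
$B{\left(h \right)} = h \left(-945 + h\right)$ ($B{\left(h \right)} = h \left(h - 945\right) = h \left(-945 + h\right)$)
$B{\left(c \right)} - 28282 = - 30 \left(-945 - 30\right) - 28282 = \left(-30\right) \left(-975\right) - 28282 = 29250 - 28282 = 968$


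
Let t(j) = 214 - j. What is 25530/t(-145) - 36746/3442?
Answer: 37341223/617839 ≈ 60.438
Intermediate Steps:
25530/t(-145) - 36746/3442 = 25530/(214 - 1*(-145)) - 36746/3442 = 25530/(214 + 145) - 36746*1/3442 = 25530/359 - 18373/1721 = 37341223/617839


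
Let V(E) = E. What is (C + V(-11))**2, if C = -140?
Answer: 22801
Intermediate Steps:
(C + V(-11))**2 = (-140 - 11)**2 = (-151)**2 = 22801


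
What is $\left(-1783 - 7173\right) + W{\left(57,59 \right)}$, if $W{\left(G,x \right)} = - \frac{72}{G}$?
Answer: $- \frac{170188}{19} \approx -8957.3$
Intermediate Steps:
$\left(-1783 - 7173\right) + W{\left(57,59 \right)} = \left(-1783 - 7173\right) - \frac{72}{57} = -8956 - \frac{24}{19} = - \frac{170188}{19}$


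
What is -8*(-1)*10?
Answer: 80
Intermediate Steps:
-8*(-1)*10 = 8*10 = 80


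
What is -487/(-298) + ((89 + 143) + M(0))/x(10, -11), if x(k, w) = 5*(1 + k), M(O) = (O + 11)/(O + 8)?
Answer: 385323/65560 ≈ 5.8774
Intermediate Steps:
M(O) = (11 + O)/(8 + O)
x(k, w) = 5 + 5*k
-487/(-298) + ((89 + 143) + M(0))/x(10, -11) = -487/(-298) + ((89 + 143) + (11 + 0)/(8 + 0))/(5 + 5*10) = -487*(-1/298) + (232 + 11/8)/(5 + 50) = 487/298 + (232 + (⅛)*11)/55 = 487/298 + (232 + 11/8)*(1/55) = 487/298 + (1867/8)*(1/55) = 487/298 + 1867/440 = 385323/65560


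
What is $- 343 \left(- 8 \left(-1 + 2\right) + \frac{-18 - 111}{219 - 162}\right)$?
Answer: $\frac{66885}{19} \approx 3520.3$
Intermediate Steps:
$- 343 \left(- 8 \left(-1 + 2\right) + \frac{-18 - 111}{219 - 162}\right) = - 343 \left(\left(-8\right) 1 - \frac{129}{57}\right) = - 343 \left(-8 - \frac{43}{19}\right) = \left(-343\right) \left(- \frac{195}{19}\right) = \frac{66885}{19}$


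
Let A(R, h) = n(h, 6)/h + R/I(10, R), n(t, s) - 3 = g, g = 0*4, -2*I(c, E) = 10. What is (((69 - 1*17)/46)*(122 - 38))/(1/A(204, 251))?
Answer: -111796776/28865 ≈ -3873.1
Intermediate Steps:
I(c, E) = -5 (I(c, E) = -½*10 = -5)
g = 0
n(t, s) = 3 (n(t, s) = 3 + 0 = 3)
A(R, h) = 3/h - R/5 (A(R, h) = 3/h + R/(-5) = 3/h + R*(-⅕) = 3/h - R/5)
(((69 - 1*17)/46)*(122 - 38))/(1/A(204, 251)) = (((69 - 1*17)/46)*(122 - 38))/(1/(3/251 - ⅕*204)) = (((69 - 17)*(1/46))*84)/(1/(3*(1/251) - 204/5)) = ((52*(1/46))*84)/(1/(3/251 - 204/5)) = ((26/23)*84)/(1/(-51189/1255)) = 2184/(23*(-1255/51189)) = (2184/23)*(-51189/1255) = -111796776/28865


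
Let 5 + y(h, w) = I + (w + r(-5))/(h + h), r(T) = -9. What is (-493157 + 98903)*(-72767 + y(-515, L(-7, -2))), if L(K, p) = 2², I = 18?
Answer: 2954406021021/103 ≈ 2.8684e+10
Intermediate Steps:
L(K, p) = 4
y(h, w) = 13 + (-9 + w)/(2*h) (y(h, w) = -5 + (18 + (w - 9)/(h + h)) = -5 + (18 + (-9 + w)/((2*h))) = -5 + (18 + (-9 + w)*(1/(2*h))) = -5 + (18 + (-9 + w)/(2*h)) = 13 + (-9 + w)/(2*h))
(-493157 + 98903)*(-72767 + y(-515, L(-7, -2))) = (-493157 + 98903)*(-72767 + (½)*(-9 + 4 + 26*(-515))/(-515)) = -394254*(-72767 + (½)*(-1/515)*(-9 + 4 - 13390)) = -394254*(-72767 + (½)*(-1/515)*(-13395)) = -394254*(-72767 + 2679/206) = -394254*(-14987323/206) = 2954406021021/103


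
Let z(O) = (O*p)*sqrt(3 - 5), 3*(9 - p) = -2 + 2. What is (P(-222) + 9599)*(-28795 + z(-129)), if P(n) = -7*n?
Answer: -321150635 - 12948633*I*sqrt(2) ≈ -3.2115e+8 - 1.8312e+7*I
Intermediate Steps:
p = 9 (p = 9 - (-2 + 2)/3 = 9 - 1/3*0 = 9 + 0 = 9)
z(O) = 9*I*O*sqrt(2) (z(O) = (O*9)*sqrt(3 - 5) = (9*O)*sqrt(-2) = (9*O)*(I*sqrt(2)) = 9*I*O*sqrt(2))
(P(-222) + 9599)*(-28795 + z(-129)) = (-7*(-222) + 9599)*(-28795 + 9*I*(-129)*sqrt(2)) = (1554 + 9599)*(-28795 - 1161*I*sqrt(2)) = 11153*(-28795 - 1161*I*sqrt(2)) = -321150635 - 12948633*I*sqrt(2)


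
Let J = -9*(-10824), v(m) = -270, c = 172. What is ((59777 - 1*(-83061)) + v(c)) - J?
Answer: 45152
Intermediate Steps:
J = 97416
((59777 - 1*(-83061)) + v(c)) - J = ((59777 - 1*(-83061)) - 270) - 1*97416 = ((59777 + 83061) - 270) - 97416 = (142838 - 270) - 97416 = 142568 - 97416 = 45152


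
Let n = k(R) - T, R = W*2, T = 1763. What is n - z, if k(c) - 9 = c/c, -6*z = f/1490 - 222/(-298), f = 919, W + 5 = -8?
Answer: -15669791/8940 ≈ -1752.8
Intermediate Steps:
W = -13 (W = -5 - 8 = -13)
R = -26 (R = -13*2 = -26)
z = -2029/8940 (z = -(919/1490 - 222/(-298))/6 = -(919*(1/1490) - 222*(-1/298))/6 = -(919/1490 + 111/149)/6 = -⅙*2029/1490 = -2029/8940 ≈ -0.22696)
k(c) = 10 (k(c) = 9 + c/c = 9 + 1 = 10)
n = -1753 (n = 10 - 1*1763 = 10 - 1763 = -1753)
n - z = -1753 - 1*(-2029/8940) = -1753 + 2029/8940 = -15669791/8940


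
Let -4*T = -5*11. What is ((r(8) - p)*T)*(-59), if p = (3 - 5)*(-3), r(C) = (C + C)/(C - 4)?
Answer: 3245/2 ≈ 1622.5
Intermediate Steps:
r(C) = 2*C/(-4 + C) (r(C) = (2*C)/(-4 + C) = 2*C/(-4 + C))
T = 55/4 (T = -(-5)*11/4 = -¼*(-55) = 55/4 ≈ 13.750)
p = 6 (p = -2*(-3) = 6)
((r(8) - p)*T)*(-59) = ((2*8/(-4 + 8) - 1*6)*(55/4))*(-59) = ((2*8/4 - 6)*(55/4))*(-59) = ((2*8*(¼) - 6)*(55/4))*(-59) = ((4 - 6)*(55/4))*(-59) = -2*55/4*(-59) = -55/2*(-59) = 3245/2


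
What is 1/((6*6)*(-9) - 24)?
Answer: -1/348 ≈ -0.0028736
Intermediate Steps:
1/((6*6)*(-9) - 24) = 1/(36*(-9) - 24) = 1/(-324 - 24) = 1/(-348) = -1/348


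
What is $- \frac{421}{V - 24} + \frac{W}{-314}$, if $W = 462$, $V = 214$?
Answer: $- \frac{109987}{29830} \approx -3.6871$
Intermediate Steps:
$- \frac{421}{V - 24} + \frac{W}{-314} = - \frac{421}{214 - 24} + \frac{462}{-314} = - \frac{421}{190} + 462 \left(- \frac{1}{314}\right) = \left(-421\right) \frac{1}{190} - \frac{231}{157} = - \frac{421}{190} - \frac{231}{157} = - \frac{109987}{29830}$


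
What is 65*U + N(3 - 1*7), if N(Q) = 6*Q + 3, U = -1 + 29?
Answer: 1799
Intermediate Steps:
U = 28
N(Q) = 3 + 6*Q
65*U + N(3 - 1*7) = 65*28 + (3 + 6*(3 - 1*7)) = 1820 + (3 + 6*(3 - 7)) = 1820 + (3 + 6*(-4)) = 1820 + (3 - 24) = 1820 - 21 = 1799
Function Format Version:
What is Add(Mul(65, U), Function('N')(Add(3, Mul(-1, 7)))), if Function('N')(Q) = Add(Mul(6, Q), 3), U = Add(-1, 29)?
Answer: 1799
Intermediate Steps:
U = 28
Function('N')(Q) = Add(3, Mul(6, Q))
Add(Mul(65, U), Function('N')(Add(3, Mul(-1, 7)))) = Add(Mul(65, 28), Add(3, Mul(6, Add(3, Mul(-1, 7))))) = Add(1820, Add(3, Mul(6, Add(3, -7)))) = Add(1820, Add(3, Mul(6, -4))) = Add(1820, Add(3, -24)) = Add(1820, -21) = 1799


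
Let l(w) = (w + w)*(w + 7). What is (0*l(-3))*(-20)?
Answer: 0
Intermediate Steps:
l(w) = 2*w*(7 + w) (l(w) = (2*w)*(7 + w) = 2*w*(7 + w))
(0*l(-3))*(-20) = (0*(2*(-3)*(7 - 3)))*(-20) = (0*(2*(-3)*4))*(-20) = (0*(-24))*(-20) = 0*(-20) = 0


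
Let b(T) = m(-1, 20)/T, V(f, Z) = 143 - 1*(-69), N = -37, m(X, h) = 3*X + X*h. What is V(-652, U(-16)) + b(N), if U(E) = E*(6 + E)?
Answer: 7867/37 ≈ 212.62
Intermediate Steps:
V(f, Z) = 212 (V(f, Z) = 143 + 69 = 212)
b(T) = -23/T (b(T) = (-(3 + 20))/T = (-1*23)/T = -23/T)
V(-652, U(-16)) + b(N) = 212 - 23/(-37) = 212 - 23*(-1/37) = 212 + 23/37 = 7867/37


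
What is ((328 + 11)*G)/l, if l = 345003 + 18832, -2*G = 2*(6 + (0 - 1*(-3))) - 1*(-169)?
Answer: -63393/727670 ≈ -0.087118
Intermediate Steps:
G = -187/2 (G = -(2*(6 + (0 - 1*(-3))) - 1*(-169))/2 = -(2*(6 + (0 + 3)) + 169)/2 = -(2*(6 + 3) + 169)/2 = -(2*9 + 169)/2 = -(18 + 169)/2 = -½*187 = -187/2 ≈ -93.500)
l = 363835
((328 + 11)*G)/l = ((328 + 11)*(-187/2))/363835 = (339*(-187/2))*(1/363835) = -63393/2*1/363835 = -63393/727670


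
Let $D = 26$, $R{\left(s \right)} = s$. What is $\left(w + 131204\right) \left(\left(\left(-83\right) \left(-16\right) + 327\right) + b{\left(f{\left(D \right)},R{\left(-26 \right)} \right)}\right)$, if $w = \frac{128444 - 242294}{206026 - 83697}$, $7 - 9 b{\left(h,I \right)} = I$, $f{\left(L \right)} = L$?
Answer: $\frac{79864502763616}{366987} \approx 2.1762 \cdot 10^{8}$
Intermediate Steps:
$b{\left(h,I \right)} = \frac{7}{9} - \frac{I}{9}$
$w = - \frac{113850}{122329} \approx -0.93069$
$\left(w + 131204\right) \left(\left(\left(-83\right) \left(-16\right) + 327\right) + b{\left(f{\left(D \right)},R{\left(-26 \right)} \right)}\right) = \left(- \frac{113850}{122329} + 131204\right) \left(\left(\left(-83\right) \left(-16\right) + 327\right) + \left(\frac{7}{9} - - \frac{26}{9}\right)\right) = \frac{16049940266 \left(\left(1328 + 327\right) + \left(\frac{7}{9} + \frac{26}{9}\right)\right)}{122329} = \frac{16049940266 \left(1655 + \frac{11}{3}\right)}{122329} = \frac{16049940266}{122329} \cdot \frac{4976}{3} = \frac{79864502763616}{366987}$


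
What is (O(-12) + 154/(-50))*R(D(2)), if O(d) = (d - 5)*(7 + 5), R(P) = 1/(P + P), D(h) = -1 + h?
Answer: -5177/50 ≈ -103.54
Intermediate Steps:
R(P) = 1/(2*P)
O(d) = -60 + 12*d (O(d) = (-5 + d)*12 = -60 + 12*d)
(O(-12) + 154/(-50))*R(D(2)) = ((-60 + 12*(-12)) + 154/(-50))*(1/(2*(-1 + 2))) = ((-60 - 144) + 154*(-1/50))*((½)/1) = (-204 - 77/25)*((½)*1) = -5177/25*½ = -5177/50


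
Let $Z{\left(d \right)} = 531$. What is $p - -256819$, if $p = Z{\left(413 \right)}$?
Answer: $257350$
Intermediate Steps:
$p = 531$
$p - -256819 = 531 - -256819 = 531 + 256819 = 257350$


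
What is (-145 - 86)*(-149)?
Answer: 34419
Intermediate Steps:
(-145 - 86)*(-149) = -231*(-149) = 34419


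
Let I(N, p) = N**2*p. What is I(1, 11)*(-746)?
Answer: -8206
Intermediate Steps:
I(N, p) = p*N**2
I(1, 11)*(-746) = (11*1**2)*(-746) = (11*1)*(-746) = 11*(-746) = -8206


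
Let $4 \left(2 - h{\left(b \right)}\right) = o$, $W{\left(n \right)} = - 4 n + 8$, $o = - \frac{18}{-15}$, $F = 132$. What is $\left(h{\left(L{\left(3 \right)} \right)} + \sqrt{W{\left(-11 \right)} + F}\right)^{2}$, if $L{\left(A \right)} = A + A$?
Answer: $\frac{18689}{100} + \frac{34 \sqrt{46}}{5} \approx 233.01$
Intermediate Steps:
$L{\left(A \right)} = 2 A$
$o = \frac{6}{5}$ ($o = \left(-18\right) \left(- \frac{1}{15}\right) = \frac{6}{5} \approx 1.2$)
$W{\left(n \right)} = 8 - 4 n$
$h{\left(b \right)} = \frac{17}{10}$ ($h{\left(b \right)} = 2 - \frac{3}{10} = \frac{17}{10}$)
$\left(h{\left(L{\left(3 \right)} \right)} + \sqrt{W{\left(-11 \right)} + F}\right)^{2} = \left(\frac{17}{10} + \sqrt{\left(8 - -44\right) + 132}\right)^{2} = \left(\frac{17}{10} + \sqrt{\left(8 + 44\right) + 132}\right)^{2} = \left(\frac{17}{10} + \sqrt{52 + 132}\right)^{2} = \left(\frac{17}{10} + \sqrt{184}\right)^{2} = \left(\frac{17}{10} + 2 \sqrt{46}\right)^{2}$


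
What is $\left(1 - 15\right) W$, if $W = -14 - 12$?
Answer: $364$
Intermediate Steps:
$W = -26$
$\left(1 - 15\right) W = \left(1 - 15\right) \left(-26\right) = \left(-14\right) \left(-26\right) = 364$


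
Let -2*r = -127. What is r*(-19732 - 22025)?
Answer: -5303139/2 ≈ -2.6516e+6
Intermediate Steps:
r = 127/2 (r = -½*(-127) = 127/2 ≈ 63.500)
r*(-19732 - 22025) = 127*(-19732 - 22025)/2 = (127/2)*(-41757) = -5303139/2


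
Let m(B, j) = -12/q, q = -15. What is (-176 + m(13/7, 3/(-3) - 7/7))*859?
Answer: -752484/5 ≈ -1.5050e+5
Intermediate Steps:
m(B, j) = ⅘ (m(B, j) = -12/(-15) = -12*(-1/15) = ⅘)
(-176 + m(13/7, 3/(-3) - 7/7))*859 = (-176 + ⅘)*859 = -876/5*859 = -752484/5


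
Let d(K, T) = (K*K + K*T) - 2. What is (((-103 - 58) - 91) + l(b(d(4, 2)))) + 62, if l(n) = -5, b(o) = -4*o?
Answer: -195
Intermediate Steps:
d(K, T) = -2 + K² + K*T (d(K, T) = (K² + K*T) - 2 = -2 + K² + K*T)
(((-103 - 58) - 91) + l(b(d(4, 2)))) + 62 = (((-103 - 58) - 91) - 5) + 62 = ((-161 - 91) - 5) + 62 = (-252 - 5) + 62 = -257 + 62 = -195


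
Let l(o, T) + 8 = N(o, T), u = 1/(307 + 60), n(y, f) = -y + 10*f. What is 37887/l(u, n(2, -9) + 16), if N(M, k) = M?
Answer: -13904529/2935 ≈ -4737.5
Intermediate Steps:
u = 1/367 ≈ 0.0027248
l(o, T) = -8 + o
37887/l(u, n(2, -9) + 16) = 37887/(-8 + 1/367) = 37887/(-2935/367) = 37887*(-367/2935) = -13904529/2935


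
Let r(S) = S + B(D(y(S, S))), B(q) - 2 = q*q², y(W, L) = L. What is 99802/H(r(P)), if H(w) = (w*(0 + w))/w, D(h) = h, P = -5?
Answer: -49901/64 ≈ -779.70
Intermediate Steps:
B(q) = 2 + q³ (B(q) = 2 + q*q² = 2 + q³)
r(S) = 2 + S + S³ (r(S) = S + (2 + S³) = 2 + S + S³)
H(w) = w (H(w) = (w*w)/w = w²/w = w)
99802/H(r(P)) = 99802/(2 - 5 + (-5)³) = 99802/(2 - 5 - 125) = 99802/(-128) = 99802*(-1/128) = -49901/64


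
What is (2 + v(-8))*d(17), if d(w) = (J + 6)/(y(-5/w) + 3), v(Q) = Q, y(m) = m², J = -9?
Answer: 2601/446 ≈ 5.8318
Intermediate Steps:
d(w) = -3/(3 + 25/w²) (d(w) = (-9 + 6)/((-5/w)² + 3) = -3/(25/w² + 3) = -3/(3 + 25/w²))
(2 + v(-8))*d(17) = (2 - 8)*(-3*17²/(25 + 3*17²)) = -(-18)*289/(25 + 3*289) = -(-18)*289/(25 + 867) = -(-18)*289/892 = -6*(-867/892) = 2601/446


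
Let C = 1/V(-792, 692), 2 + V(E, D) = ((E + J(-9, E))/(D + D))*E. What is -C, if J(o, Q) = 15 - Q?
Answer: 173/1831 ≈ 0.094484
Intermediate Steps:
V(E, D) = -2 + 15*E/(2*D) (V(E, D) = -2 + ((E + (15 - E))/(D + D))*E = -2 + (15/((2*D)))*E = -2 + (15*(1/(2*D)))*E = -2 + (15/(2*D))*E = -2 + 15*E/(2*D))
C = -173/1831 (C = 1/(-2 + (15/2)*(-792)/692) = 1/(-2 + (15/2)*(-792)*(1/692)) = 1/(-2 - 1485/173) = 1/(-1831/173) = -173/1831 ≈ -0.094484)
-C = -1*(-173/1831) = 173/1831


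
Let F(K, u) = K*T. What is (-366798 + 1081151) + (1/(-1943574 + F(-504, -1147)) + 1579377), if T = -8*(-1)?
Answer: 4467282310379/1947606 ≈ 2.2937e+6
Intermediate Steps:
T = 8
F(K, u) = 8*K (F(K, u) = K*8 = 8*K)
(-366798 + 1081151) + (1/(-1943574 + F(-504, -1147)) + 1579377) = (-366798 + 1081151) + (1/(-1943574 + 8*(-504)) + 1579377) = 714353 + (1/(-1943574 - 4032) + 1579377) = 714353 + (1/(-1947606) + 1579377) = 714353 + (-1/1947606 + 1579377) = 714353 + 3076004121461/1947606 = 4467282310379/1947606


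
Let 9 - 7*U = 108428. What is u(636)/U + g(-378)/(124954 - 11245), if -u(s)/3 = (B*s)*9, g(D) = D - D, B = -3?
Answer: -360612/108419 ≈ -3.3261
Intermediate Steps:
U = -108419/7 (U = 9/7 - ⅐*108428 = 9/7 - 108428/7 = -108419/7 ≈ -15488.)
g(D) = 0
u(s) = 81*s (u(s) = -3*(-3*s)*9 = -(-81)*s = 81*s)
u(636)/U + g(-378)/(124954 - 11245) = (81*636)/(-108419/7) + 0/(124954 - 11245) = 51516*(-7/108419) + 0/113709 = -360612/108419 + 0*(1/113709) = -360612/108419 + 0 = -360612/108419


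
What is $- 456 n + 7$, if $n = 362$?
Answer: $-165065$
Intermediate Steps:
$- 456 n + 7 = \left(-456\right) 362 + 7 = -165072 + 7 = -165065$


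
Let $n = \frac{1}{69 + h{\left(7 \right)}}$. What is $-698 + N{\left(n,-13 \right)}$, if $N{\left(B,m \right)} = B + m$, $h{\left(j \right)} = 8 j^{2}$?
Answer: $- \frac{327770}{461} \approx -711.0$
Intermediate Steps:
$n = \frac{1}{461}$ ($n = \frac{1}{69 + 8 \cdot 7^{2}} = \frac{1}{69 + 8 \cdot 49} = \frac{1}{69 + 392} = \frac{1}{461} \approx 0.0021692$)
$-698 + N{\left(n,-13 \right)} = -698 + \left(\frac{1}{461} - 13\right) = -698 - \frac{5992}{461} = - \frac{327770}{461}$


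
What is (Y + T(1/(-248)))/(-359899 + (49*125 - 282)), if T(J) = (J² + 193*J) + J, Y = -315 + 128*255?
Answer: -1988068689/21775860224 ≈ -0.091297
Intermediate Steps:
Y = 32325 (Y = -315 + 32640 = 32325)
T(J) = J² + 194*J
(Y + T(1/(-248)))/(-359899 + (49*125 - 282)) = (32325 + (194 + 1/(-248))/(-248))/(-359899 + (49*125 - 282)) = (32325 - (194 - 1/248)/248)/(-359899 + (6125 - 282)) = (32325 - 1/248*48111/248)/(-359899 + 5843) = (32325 - 48111/61504)/(-354056) = (1988068689/61504)*(-1/354056) = -1988068689/21775860224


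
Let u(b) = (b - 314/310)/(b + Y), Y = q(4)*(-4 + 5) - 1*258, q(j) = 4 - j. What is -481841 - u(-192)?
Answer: -33608439667/69750 ≈ -4.8184e+5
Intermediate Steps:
Y = -258 (Y = (4 - 1*4)*(-4 + 5) - 1*258 = (4 - 4)*1 - 258 = 0*1 - 258 = 0 - 258 = -258)
u(b) = (-157/155 + b)/(-258 + b) (u(b) = (b - 314/310)/(b - 258) = (b - 314*1/310)/(-258 + b) = (b - 157/155)/(-258 + b) = (-157/155 + b)/(-258 + b))
-481841 - u(-192) = -481841 - (-157/155 - 192)/(-258 - 192) = -481841 - (-29917)/((-450)*155) = -481841 - (-1)*(-29917)/(450*155) = -481841 - 1*29917/69750 = -481841 - 29917/69750 = -33608439667/69750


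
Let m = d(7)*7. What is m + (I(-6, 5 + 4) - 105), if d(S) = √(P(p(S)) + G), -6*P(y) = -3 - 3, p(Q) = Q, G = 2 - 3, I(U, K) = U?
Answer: -111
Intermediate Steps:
G = -1
P(y) = 1 (P(y) = -(-3 - 3)/6 = -⅙*(-6) = 1)
d(S) = 0 (d(S) = √(1 - 1) = √0 = 0)
m = 0 (m = 0*7 = 0)
m + (I(-6, 5 + 4) - 105) = 0 + (-6 - 105) = 0 - 111 = -111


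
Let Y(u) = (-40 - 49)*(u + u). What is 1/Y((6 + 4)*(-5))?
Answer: 1/8900 ≈ 0.00011236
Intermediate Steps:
Y(u) = -178*u
1/Y((6 + 4)*(-5)) = 1/(-178*(6 + 4)*(-5)) = 1/(-1780*(-5)) = 1/(-178*(-50)) = 1/8900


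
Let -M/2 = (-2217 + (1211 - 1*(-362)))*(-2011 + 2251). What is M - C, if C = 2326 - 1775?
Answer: 308569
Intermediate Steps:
M = 309120 (M = -2*(-2217 + (1211 - 1*(-362)))*(-2011 + 2251) = -2*(-2217 + (1211 + 362))*240 = -2*(-2217 + 1573)*240 = -(-1288)*240 = -2*(-154560) = 309120)
C = 551
M - C = 309120 - 1*551 = 309120 - 551 = 308569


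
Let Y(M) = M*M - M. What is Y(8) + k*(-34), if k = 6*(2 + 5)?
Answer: -1372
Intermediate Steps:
Y(M) = M² - M
k = 42 (k = 6*7 = 42)
Y(8) + k*(-34) = 8*(-1 + 8) + 42*(-34) = 8*7 - 1428 = 56 - 1428 = -1372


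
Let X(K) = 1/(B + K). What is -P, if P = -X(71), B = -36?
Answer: 1/35 ≈ 0.028571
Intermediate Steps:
X(K) = 1/(-36 + K)
P = -1/35 (P = -1/(-36 + 71) = -1/35 ≈ -0.028571)
-P = -1*(-1/35) = 1/35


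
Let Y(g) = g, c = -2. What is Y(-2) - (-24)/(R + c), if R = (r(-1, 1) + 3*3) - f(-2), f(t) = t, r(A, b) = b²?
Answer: ⅖ ≈ 0.40000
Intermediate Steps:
R = 12 (R = (1² + 3*3) - 1*(-2) = (1 + 9) + 2 = 10 + 2 = 12)
Y(-2) - (-24)/(R + c) = -2 - (-24)/(12 - 2) = -2 - (-24)/10 = -2 - 4*(-⅗) = -2 + 12/5 = ⅖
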